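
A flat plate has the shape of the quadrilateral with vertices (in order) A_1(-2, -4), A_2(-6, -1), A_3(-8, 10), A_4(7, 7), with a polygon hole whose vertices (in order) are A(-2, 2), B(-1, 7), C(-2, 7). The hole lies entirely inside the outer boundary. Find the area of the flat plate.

Outer boundary:
Apply the shoelace (surveyor's) formula: 2A = Σ (x_i·y_{i+1} − x_{i+1}·y_i), indices taken mod 4.
Σ = (-22) + (-68) + (-126) + (-14) = -230
Area = |Σ|/2 = 115.
Hole:
Apply the surveyor's formula: 2A = Σ (x_i·y_{i+1} − x_{i+1}·y_i), indices taken mod 3.
Σ = (-12) + (7) + (10) = 5
Area = |Σ|/2 = 2.5.
Net area = 115 − 2.5 = 112.5.

112.5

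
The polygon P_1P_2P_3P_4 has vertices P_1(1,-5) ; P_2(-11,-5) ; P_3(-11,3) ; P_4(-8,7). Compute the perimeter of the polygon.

|P_1P_2| = √((-12)² + (0)²) = √144 = 12
|P_2P_3| = √((0)² + (8)²) = √64 = 8
|P_3P_4| = √((3)² + (4)²) = √25 = 5
|P_4P_1| = √((9)² + (-12)²) = √225 = 15
Perimeter = 12 + 8 + 5 + 15 = 40.

40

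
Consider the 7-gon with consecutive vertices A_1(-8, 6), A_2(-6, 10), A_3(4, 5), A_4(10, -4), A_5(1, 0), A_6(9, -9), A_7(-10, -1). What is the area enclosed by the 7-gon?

176

A_1→A_2: (-8)(10) − (-6)(6) = -44
A_2→A_3: (-6)(5) − (4)(10) = -70
A_3→A_4: (4)(-4) − (10)(5) = -66
A_4→A_5: (10)(0) − (1)(-4) = 4
A_5→A_6: (1)(-9) − (9)(0) = -9
A_6→A_7: (9)(-1) − (-10)(-9) = -99
A_7→A_1: (-10)(6) − (-8)(-1) = -68
Σ = -352
Area = |Σ|/2 = 176.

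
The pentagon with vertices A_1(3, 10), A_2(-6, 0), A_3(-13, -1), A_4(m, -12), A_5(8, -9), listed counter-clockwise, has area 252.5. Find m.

Write out the shoelace sum; only the two edges meeting at A_4 involve m:
2·Area = [((-13)·(-12) − m·(-1)) + (m·(-9) − 8·(-12))] + 173
       = -8·m + 425 = 505
⇒ m = -10.

-10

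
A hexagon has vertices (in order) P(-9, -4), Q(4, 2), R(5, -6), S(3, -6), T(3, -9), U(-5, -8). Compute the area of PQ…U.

Apply the shoelace (surveyor's) formula: 2A = Σ (x_i·y_{i+1} − x_{i+1}·y_i), indices taken mod 6.
P→Q: (-9)(2) − (4)(-4) = -2
Q→R: (4)(-6) − (5)(2) = -34
R→S: (5)(-6) − (3)(-6) = -12
S→T: (3)(-9) − (3)(-6) = -9
T→U: (3)(-8) − (-5)(-9) = -69
U→P: (-5)(-4) − (-9)(-8) = -52
Σ = -178
Area = |Σ|/2 = 89.

89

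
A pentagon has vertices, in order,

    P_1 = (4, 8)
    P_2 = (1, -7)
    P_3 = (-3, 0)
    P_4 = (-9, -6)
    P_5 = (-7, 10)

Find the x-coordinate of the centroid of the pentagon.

-682/267

Apply the shoelace (surveyor's) formula. First the cross-terms c_i = x_i·y_{i+1} − x_{i+1}·y_i:
  -36, -21, 18, -132, -96  ⇒  2A = -267, A = -133.5.
Then Σ (x_i + x_{i+1})·c_i = 2046, so x̄ = 2046 / (6·(-133.5)) = -682/267.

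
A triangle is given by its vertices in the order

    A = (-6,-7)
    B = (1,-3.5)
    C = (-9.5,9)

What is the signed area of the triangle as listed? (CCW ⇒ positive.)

62.125

Apply Gauss's area formula: 2A = Σ (x_i·y_{i+1} − x_{i+1}·y_i), indices taken mod 3.
Σ = (28) + (-24.25) + (120.5) = 124.25
Signed area = Σ/2 = 62.125 (positive ⇒ counter-clockwise traversal).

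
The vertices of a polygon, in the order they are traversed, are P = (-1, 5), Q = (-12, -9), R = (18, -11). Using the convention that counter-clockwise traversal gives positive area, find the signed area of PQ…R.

221

P→Q: (-1)(-9) − (-12)(5) = 69
Q→R: (-12)(-11) − (18)(-9) = 294
R→P: (18)(5) − (-1)(-11) = 79
Σ = 442
Signed area = Σ/2 = 221 (positive ⇒ counter-clockwise traversal).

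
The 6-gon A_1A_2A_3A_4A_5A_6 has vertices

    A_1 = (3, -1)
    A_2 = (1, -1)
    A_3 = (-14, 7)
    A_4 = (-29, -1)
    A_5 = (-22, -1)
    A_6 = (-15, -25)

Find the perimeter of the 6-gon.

|A_1A_2| = √((-2)² + (0)²) = √4 = 2
|A_2A_3| = √((-15)² + (8)²) = √289 = 17
|A_3A_4| = √((-15)² + (-8)²) = √289 = 17
|A_4A_5| = √((7)² + (0)²) = √49 = 7
|A_5A_6| = √((7)² + (-24)²) = √625 = 25
|A_6A_1| = √((18)² + (24)²) = √900 = 30
Perimeter = 2 + 17 + 17 + 7 + 25 + 30 = 98.

98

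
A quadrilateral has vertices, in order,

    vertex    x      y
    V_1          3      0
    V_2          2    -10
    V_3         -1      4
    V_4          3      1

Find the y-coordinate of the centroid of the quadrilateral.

-61/36

Apply the shoelace formula. First the cross-terms c_i = x_i·y_{i+1} − x_{i+1}·y_i:
  -30, -2, -13, -3  ⇒  2A = -48, A = -24.
Then Σ (y_i + y_{i+1})·c_i = 244, so ȳ = 244 / (6·(-24)) = -61/36.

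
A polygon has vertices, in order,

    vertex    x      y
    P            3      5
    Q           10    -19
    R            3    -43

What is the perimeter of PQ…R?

|PQ| = √((7)² + (-24)²) = √625 = 25
|QR| = √((-7)² + (-24)²) = √625 = 25
|RP| = √((0)² + (48)²) = √2304 = 48
Perimeter = 25 + 25 + 48 = 98.

98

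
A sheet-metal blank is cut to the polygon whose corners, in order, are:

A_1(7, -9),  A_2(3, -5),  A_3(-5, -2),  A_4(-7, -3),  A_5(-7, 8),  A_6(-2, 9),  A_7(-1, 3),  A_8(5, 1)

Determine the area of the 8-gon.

Apply the shoelace formula: 2A = Σ (x_i·y_{i+1} − x_{i+1}·y_i), indices taken mod 8.
A_1→A_2: (7)(-5) − (3)(-9) = -8
A_2→A_3: (3)(-2) − (-5)(-5) = -31
A_3→A_4: (-5)(-3) − (-7)(-2) = 1
A_4→A_5: (-7)(8) − (-7)(-3) = -77
A_5→A_6: (-7)(9) − (-2)(8) = -47
A_6→A_7: (-2)(3) − (-1)(9) = 3
A_7→A_8: (-1)(1) − (5)(3) = -16
A_8→A_1: (5)(-9) − (7)(1) = -52
Σ = -227
Area = |Σ|/2 = 113.5.

113.5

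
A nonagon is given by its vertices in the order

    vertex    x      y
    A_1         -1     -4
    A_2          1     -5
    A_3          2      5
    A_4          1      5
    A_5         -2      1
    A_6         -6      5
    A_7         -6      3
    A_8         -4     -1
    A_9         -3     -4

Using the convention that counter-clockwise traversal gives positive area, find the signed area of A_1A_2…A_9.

43.5

Σ = (9) + (15) + (5) + (11) + (-4) + (12) + (18) + (13) + (8) = 87
Signed area = Σ/2 = 43.5 (positive ⇒ counter-clockwise traversal).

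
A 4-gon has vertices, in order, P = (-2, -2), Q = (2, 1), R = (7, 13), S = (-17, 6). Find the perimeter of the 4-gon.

|PQ| = √((4)² + (3)²) = √25 = 5
|QR| = √((5)² + (12)²) = √169 = 13
|RS| = √((-24)² + (-7)²) = √625 = 25
|SP| = √((15)² + (-8)²) = √289 = 17
Perimeter = 5 + 13 + 25 + 17 = 60.

60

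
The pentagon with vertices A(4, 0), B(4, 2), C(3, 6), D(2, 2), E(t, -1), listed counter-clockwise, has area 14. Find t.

-3

The doubled signed area Σ (x_i y_{i+1} − x_{i+1} y_i) is linear in t.
With t=0 it equals 22; the coefficient of t is -2 (from the two edges through E).
So -2·t + 22 = 2·14 = 28 ⇒ t = -3.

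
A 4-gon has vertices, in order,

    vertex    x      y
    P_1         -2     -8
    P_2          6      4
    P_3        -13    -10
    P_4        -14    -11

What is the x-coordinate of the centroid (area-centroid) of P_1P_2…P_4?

-3.48

Apply the shoelace (surveyor's) formula. First the cross-terms c_i = x_i·y_{i+1} − x_{i+1}·y_i:
  40, -8, 3, 90  ⇒  2A = 125, A = 62.5.
Then Σ (x_i + x_{i+1})·c_i = -1305, so x̄ = -1305 / (6·62.5) = -3.48.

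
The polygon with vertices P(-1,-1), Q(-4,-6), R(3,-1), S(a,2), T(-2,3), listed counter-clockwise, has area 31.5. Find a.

6

The doubled signed area Σ (x_i y_{i+1} − x_{i+1} y_i) is linear in a.
With a=0 it equals 39; the coefficient of a is 4 (from the two edges through S).
So 4·a + 39 = 2·31.5 = 63 ⇒ a = 6.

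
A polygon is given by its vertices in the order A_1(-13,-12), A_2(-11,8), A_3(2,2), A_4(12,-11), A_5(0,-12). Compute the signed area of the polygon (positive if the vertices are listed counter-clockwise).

Apply the surveyor's formula: 2A = Σ (x_i·y_{i+1} − x_{i+1}·y_i), indices taken mod 5.
Σ = (-236) + (-38) + (-46) + (-144) + (-156) = -620
Signed area = Σ/2 = -310 (negative ⇒ clockwise traversal).

-310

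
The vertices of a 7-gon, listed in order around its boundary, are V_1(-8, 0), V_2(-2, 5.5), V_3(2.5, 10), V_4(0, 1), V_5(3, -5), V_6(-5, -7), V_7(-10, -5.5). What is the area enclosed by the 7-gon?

Apply Gauss's area formula: 2A = Σ (x_i·y_{i+1} − x_{i+1}·y_i), indices taken mod 7.
Σ = (-44) + (-33.75) + (2.5) + (-3) + (-46) + (-42.5) + (-44) = -210.75
Area = |Σ|/2 = 105.375.

105.375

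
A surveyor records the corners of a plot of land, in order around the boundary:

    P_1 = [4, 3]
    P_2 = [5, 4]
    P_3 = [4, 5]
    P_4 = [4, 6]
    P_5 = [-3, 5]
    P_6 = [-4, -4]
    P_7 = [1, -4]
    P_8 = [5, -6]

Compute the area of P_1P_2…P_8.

78.5

Apply the shoelace formula: 2A = Σ (x_i·y_{i+1} − x_{i+1}·y_i), indices taken mod 8.
P_1→P_2: (4)(4) − (5)(3) = 1
P_2→P_3: (5)(5) − (4)(4) = 9
P_3→P_4: (4)(6) − (4)(5) = 4
P_4→P_5: (4)(5) − (-3)(6) = 38
P_5→P_6: (-3)(-4) − (-4)(5) = 32
P_6→P_7: (-4)(-4) − (1)(-4) = 20
P_7→P_8: (1)(-6) − (5)(-4) = 14
P_8→P_1: (5)(3) − (4)(-6) = 39
Σ = 157
Area = |Σ|/2 = 78.5.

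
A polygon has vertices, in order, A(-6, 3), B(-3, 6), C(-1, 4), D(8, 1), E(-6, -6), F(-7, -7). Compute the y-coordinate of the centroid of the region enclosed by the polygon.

2/171

Apply the surveyor's formula. First the cross-terms c_i = x_i·y_{i+1} − x_{i+1}·y_i:
  -27, -6, -33, -42, 0, -63  ⇒  2A = -171, A = -85.5.
Then Σ (y_i + y_{i+1})·c_i = -6, so ȳ = -6 / (6·(-85.5)) = 2/171.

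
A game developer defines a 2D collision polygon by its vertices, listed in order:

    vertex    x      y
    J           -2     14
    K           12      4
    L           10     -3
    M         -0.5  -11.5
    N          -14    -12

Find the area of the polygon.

371.75

Apply the shoelace (surveyor's) formula: 2A = Σ (x_i·y_{i+1} − x_{i+1}·y_i), indices taken mod 5.
Cross-terms: -176, -76, -116.5, -155, -220  ⇒  Σ = -743.5
Area = |Σ|/2 = 371.75.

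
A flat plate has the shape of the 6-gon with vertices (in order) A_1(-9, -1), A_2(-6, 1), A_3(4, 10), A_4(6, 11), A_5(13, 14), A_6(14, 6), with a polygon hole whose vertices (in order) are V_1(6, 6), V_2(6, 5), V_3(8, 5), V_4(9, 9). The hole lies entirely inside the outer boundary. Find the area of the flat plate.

Outer boundary:
Apply Gauss's area formula: 2A = Σ (x_i·y_{i+1} − x_{i+1}·y_i), indices taken mod 6.
Σ = (-15) + (-64) + (-16) + (-59) + (-118) + (40) = -232
Area = |Σ|/2 = 116.
Hole:
V_1→V_2: (6)(5) − (6)(6) = -6
V_2→V_3: (6)(5) − (8)(5) = -10
V_3→V_4: (8)(9) − (9)(5) = 27
V_4→V_1: (9)(6) − (6)(9) = 0
Σ = 11
Area = |Σ|/2 = 5.5.
Net area = 116 − 5.5 = 110.5.

110.5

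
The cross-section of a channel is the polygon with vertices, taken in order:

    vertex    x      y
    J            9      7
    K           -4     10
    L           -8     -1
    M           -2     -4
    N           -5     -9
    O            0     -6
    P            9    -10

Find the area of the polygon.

233.5

Apply the shoelace formula: 2A = Σ (x_i·y_{i+1} − x_{i+1}·y_i), indices taken mod 7.
J→K: (9)(10) − (-4)(7) = 118
K→L: (-4)(-1) − (-8)(10) = 84
L→M: (-8)(-4) − (-2)(-1) = 30
M→N: (-2)(-9) − (-5)(-4) = -2
N→O: (-5)(-6) − (0)(-9) = 30
O→P: (0)(-10) − (9)(-6) = 54
P→J: (9)(7) − (9)(-10) = 153
Σ = 467
Area = |Σ|/2 = 233.5.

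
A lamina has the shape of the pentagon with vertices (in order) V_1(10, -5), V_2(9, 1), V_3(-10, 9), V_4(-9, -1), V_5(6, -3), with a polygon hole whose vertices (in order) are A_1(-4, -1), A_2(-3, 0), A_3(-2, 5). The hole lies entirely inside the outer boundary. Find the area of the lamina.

Outer boundary:
Cross-terms: 55, 91, 91, 33, 0  ⇒  Σ = 270
Area = |Σ|/2 = 135.
Hole:
Apply the surveyor's formula: 2A = Σ (x_i·y_{i+1} − x_{i+1}·y_i), indices taken mod 3.
Σ = (-3) + (-15) + (22) = 4
Area = |Σ|/2 = 2.
Net area = 135 − 2 = 133.

133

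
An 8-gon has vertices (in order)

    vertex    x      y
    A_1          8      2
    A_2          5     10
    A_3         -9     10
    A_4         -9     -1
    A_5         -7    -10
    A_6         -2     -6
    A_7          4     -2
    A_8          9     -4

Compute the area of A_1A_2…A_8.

247

Apply Gauss's area formula: 2A = Σ (x_i·y_{i+1} − x_{i+1}·y_i), indices taken mod 8.
Σ = (70) + (140) + (99) + (83) + (22) + (28) + (2) + (50) = 494
Area = |Σ|/2 = 247.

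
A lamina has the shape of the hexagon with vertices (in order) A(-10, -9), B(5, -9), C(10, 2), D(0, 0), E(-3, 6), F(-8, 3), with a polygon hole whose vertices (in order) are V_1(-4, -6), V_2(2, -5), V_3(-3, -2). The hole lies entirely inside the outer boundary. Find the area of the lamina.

176.5

Outer boundary:
Σ = (135) + (100) + (0) + (0) + (39) + (102) = 376
Area = |Σ|/2 = 188.
Hole:
Apply the shoelace (surveyor's) formula: 2A = Σ (x_i·y_{i+1} − x_{i+1}·y_i), indices taken mod 3.
Σ = (32) + (-19) + (10) = 23
Area = |Σ|/2 = 11.5.
Net area = 188 − 11.5 = 176.5.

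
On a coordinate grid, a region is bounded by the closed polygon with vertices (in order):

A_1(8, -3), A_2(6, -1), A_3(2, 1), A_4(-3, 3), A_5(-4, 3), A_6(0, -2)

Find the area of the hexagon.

27

Cross-terms: 10, 8, 9, 3, 8, 16  ⇒  Σ = 54
Area = |Σ|/2 = 27.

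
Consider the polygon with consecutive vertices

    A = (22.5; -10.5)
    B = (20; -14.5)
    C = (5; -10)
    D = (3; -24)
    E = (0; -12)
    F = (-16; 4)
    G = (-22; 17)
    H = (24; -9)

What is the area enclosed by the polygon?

Apply Gauss's area formula: 2A = Σ (x_i·y_{i+1} − x_{i+1}·y_i), indices taken mod 8.
Σ = (-116.25) + (-127.5) + (-90) + (-36) + (-192) + (-184) + (-210) + (-49.5) = -1005.25
Area = |Σ|/2 = 502.625.

502.625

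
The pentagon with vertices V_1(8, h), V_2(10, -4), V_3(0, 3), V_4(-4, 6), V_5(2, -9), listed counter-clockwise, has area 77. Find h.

Write out the shoelace sum; only the two edges meeting at V_1 involve h:
2·Area = [(2·h − 8·(-9)) + (8·(-4) − 10·h)] + 66
       = -8·h + 106 = 154
⇒ h = -6.

-6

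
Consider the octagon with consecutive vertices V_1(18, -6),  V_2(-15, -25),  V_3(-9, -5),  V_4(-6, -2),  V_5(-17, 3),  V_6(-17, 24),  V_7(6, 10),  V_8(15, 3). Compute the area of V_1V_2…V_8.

850.5

Apply Gauss's area formula: 2A = Σ (x_i·y_{i+1} − x_{i+1}·y_i), indices taken mod 8.
Σ = (-540) + (-150) + (-12) + (-52) + (-357) + (-314) + (-132) + (-144) = -1701
Area = |Σ|/2 = 850.5.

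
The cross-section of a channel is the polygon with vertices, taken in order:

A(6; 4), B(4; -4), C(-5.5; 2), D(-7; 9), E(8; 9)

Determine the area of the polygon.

Apply the shoelace formula: 2A = Σ (x_i·y_{i+1} − x_{i+1}·y_i), indices taken mod 5.
Σ = (-40) + (-14) + (-35.5) + (-135) + (-22) = -246.5
Area = |Σ|/2 = 123.25.

123.25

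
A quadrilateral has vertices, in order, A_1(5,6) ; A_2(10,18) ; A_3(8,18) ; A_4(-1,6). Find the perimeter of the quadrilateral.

|A_1A_2| = √((5)² + (12)²) = √169 = 13
|A_2A_3| = √((-2)² + (0)²) = √4 = 2
|A_3A_4| = √((-9)² + (-12)²) = √225 = 15
|A_4A_1| = √((6)² + (0)²) = √36 = 6
Perimeter = 13 + 2 + 15 + 6 = 36.

36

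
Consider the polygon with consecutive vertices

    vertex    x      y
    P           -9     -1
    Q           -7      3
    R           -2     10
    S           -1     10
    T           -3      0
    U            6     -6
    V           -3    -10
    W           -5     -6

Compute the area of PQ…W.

109.5

Σ = (-34) + (-64) + (-10) + (30) + (18) + (-78) + (-32) + (-49) = -219
Area = |Σ|/2 = 109.5.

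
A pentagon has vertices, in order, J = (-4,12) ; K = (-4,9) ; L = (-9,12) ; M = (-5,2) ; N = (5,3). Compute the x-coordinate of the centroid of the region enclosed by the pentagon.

-347/134

Apply the shoelace (surveyor's) formula. First the cross-terms c_i = x_i·y_{i+1} − x_{i+1}·y_i:
  12, 33, 42, -25, 72  ⇒  2A = 134, A = 67.
Then Σ (x_i + x_{i+1})·c_i = -1041, so x̄ = -1041 / (6·67) = -347/134.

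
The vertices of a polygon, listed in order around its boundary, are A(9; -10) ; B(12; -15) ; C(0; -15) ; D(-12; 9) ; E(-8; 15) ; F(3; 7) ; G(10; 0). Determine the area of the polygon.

377

Apply the shoelace formula: 2A = Σ (x_i·y_{i+1} − x_{i+1}·y_i), indices taken mod 7.
Σ = (-15) + (-180) + (-180) + (-108) + (-101) + (-70) + (-100) = -754
Area = |Σ|/2 = 377.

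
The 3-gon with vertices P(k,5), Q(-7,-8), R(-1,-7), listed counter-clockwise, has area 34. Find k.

3

The doubled signed area Σ (x_i y_{i+1} − x_{i+1} y_i) is linear in k.
With k=0 it equals 71; the coefficient of k is -1 (from the two edges through P).
So -1·k + 71 = 2·34 = 68 ⇒ k = 3.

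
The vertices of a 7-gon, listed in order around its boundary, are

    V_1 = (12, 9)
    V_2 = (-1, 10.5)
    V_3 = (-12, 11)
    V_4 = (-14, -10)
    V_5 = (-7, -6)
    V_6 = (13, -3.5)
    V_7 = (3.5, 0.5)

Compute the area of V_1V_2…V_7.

342.375

Cross-terms: 135, 115, 274, 14, 102.5, 18.75, 25.5  ⇒  Σ = 684.75
Area = |Σ|/2 = 342.375.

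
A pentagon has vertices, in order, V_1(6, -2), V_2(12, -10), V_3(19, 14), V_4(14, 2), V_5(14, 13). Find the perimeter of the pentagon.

76

|V_1V_2| = √((6)² + (-8)²) = √100 = 10
|V_2V_3| = √((7)² + (24)²) = √625 = 25
|V_3V_4| = √((-5)² + (-12)²) = √169 = 13
|V_4V_5| = √((0)² + (11)²) = √121 = 11
|V_5V_1| = √((-8)² + (-15)²) = √289 = 17
Perimeter = 10 + 25 + 13 + 11 + 17 = 76.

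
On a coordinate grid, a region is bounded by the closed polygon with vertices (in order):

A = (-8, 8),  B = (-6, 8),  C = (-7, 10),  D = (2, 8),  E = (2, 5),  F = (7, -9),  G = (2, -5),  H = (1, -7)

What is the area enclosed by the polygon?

Apply Gauss's area formula: 2A = Σ (x_i·y_{i+1} − x_{i+1}·y_i), indices taken mod 8.
Σ = (-16) + (-4) + (-76) + (-6) + (-53) + (-17) + (-9) + (-48) = -229
Area = |Σ|/2 = 114.5.

114.5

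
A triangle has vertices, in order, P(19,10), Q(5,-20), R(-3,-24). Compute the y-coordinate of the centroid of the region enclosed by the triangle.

Apply the shoelace (surveyor's) formula. First the cross-terms c_i = x_i·y_{i+1} − x_{i+1}·y_i:
  -430, -180, 426  ⇒  2A = -184, A = -92.
Then Σ (y_i + y_{i+1})·c_i = 6256, so ȳ = 6256 / (6·(-92)) = -34/3.

-34/3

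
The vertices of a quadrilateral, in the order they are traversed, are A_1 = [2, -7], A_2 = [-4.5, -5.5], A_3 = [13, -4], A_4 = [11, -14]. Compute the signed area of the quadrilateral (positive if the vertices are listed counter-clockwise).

Apply the shoelace formula: 2A = Σ (x_i·y_{i+1} − x_{i+1}·y_i), indices taken mod 4.
A_1→A_2: (2)(-5.5) − (-4.5)(-7) = -42.5
A_2→A_3: (-4.5)(-4) − (13)(-5.5) = 89.5
A_3→A_4: (13)(-14) − (11)(-4) = -138
A_4→A_1: (11)(-7) − (2)(-14) = -49
Σ = -140
Signed area = Σ/2 = -70 (negative ⇒ clockwise traversal).

-70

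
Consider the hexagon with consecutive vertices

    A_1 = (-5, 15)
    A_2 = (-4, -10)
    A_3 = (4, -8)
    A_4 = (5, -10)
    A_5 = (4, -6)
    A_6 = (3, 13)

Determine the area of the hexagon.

186

A_1→A_2: (-5)(-10) − (-4)(15) = 110
A_2→A_3: (-4)(-8) − (4)(-10) = 72
A_3→A_4: (4)(-10) − (5)(-8) = 0
A_4→A_5: (5)(-6) − (4)(-10) = 10
A_5→A_6: (4)(13) − (3)(-6) = 70
A_6→A_1: (3)(15) − (-5)(13) = 110
Σ = 372
Area = |Σ|/2 = 186.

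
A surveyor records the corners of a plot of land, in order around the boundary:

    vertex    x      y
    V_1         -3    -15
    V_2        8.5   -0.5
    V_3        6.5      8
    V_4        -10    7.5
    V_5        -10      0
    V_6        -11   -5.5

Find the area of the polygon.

Cross-terms: 129, 71.25, 128.75, 75, 55, 148.5  ⇒  Σ = 607.5
Area = |Σ|/2 = 303.75.

303.75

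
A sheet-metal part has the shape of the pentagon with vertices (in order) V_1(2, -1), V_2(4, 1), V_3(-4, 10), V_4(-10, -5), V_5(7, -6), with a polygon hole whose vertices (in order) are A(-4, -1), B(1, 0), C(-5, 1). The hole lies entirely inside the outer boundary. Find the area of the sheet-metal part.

129.5

Outer boundary:
Cross-terms: 6, 44, 120, 95, 5  ⇒  Σ = 270
Area = |Σ|/2 = 135.
Hole:
Apply the shoelace formula: 2A = Σ (x_i·y_{i+1} − x_{i+1}·y_i), indices taken mod 3.
A→B: (-4)(0) − (1)(-1) = 1
B→C: (1)(1) − (-5)(0) = 1
C→A: (-5)(-1) − (-4)(1) = 9
Σ = 11
Area = |Σ|/2 = 5.5.
Net area = 135 − 5.5 = 129.5.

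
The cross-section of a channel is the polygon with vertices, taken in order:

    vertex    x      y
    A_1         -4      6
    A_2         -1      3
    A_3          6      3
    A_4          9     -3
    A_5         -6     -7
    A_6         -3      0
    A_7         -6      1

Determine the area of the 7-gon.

104.5

Apply the shoelace (surveyor's) formula: 2A = Σ (x_i·y_{i+1} − x_{i+1}·y_i), indices taken mod 7.
A_1→A_2: (-4)(3) − (-1)(6) = -6
A_2→A_3: (-1)(3) − (6)(3) = -21
A_3→A_4: (6)(-3) − (9)(3) = -45
A_4→A_5: (9)(-7) − (-6)(-3) = -81
A_5→A_6: (-6)(0) − (-3)(-7) = -21
A_6→A_7: (-3)(1) − (-6)(0) = -3
A_7→A_1: (-6)(6) − (-4)(1) = -32
Σ = -209
Area = |Σ|/2 = 104.5.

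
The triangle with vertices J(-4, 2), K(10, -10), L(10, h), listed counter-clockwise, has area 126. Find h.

The doubled signed area Σ (x_i y_{i+1} − x_{i+1} y_i) is linear in h.
With h=0 it equals 140; the coefficient of h is 14 (from the two edges through L).
So 14·h + 140 = 2·126 = 252 ⇒ h = 8.

8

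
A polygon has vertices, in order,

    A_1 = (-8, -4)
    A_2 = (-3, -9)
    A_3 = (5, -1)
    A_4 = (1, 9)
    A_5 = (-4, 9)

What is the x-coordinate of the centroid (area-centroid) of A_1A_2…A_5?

-493/287

Apply the surveyor's formula. First the cross-terms c_i = x_i·y_{i+1} − x_{i+1}·y_i:
  60, 48, 46, 45, 88  ⇒  2A = 287, A = 143.5.
Then Σ (x_i + x_{i+1})·c_i = -1479, so x̄ = -1479 / (6·143.5) = -493/287.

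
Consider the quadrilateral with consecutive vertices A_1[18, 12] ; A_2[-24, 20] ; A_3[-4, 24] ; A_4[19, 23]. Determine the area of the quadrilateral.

Apply the shoelace (surveyor's) formula: 2A = Σ (x_i·y_{i+1} − x_{i+1}·y_i), indices taken mod 4.
A_1→A_2: (18)(20) − (-24)(12) = 648
A_2→A_3: (-24)(24) − (-4)(20) = -496
A_3→A_4: (-4)(23) − (19)(24) = -548
A_4→A_1: (19)(12) − (18)(23) = -186
Σ = -582
Area = |Σ|/2 = 291.

291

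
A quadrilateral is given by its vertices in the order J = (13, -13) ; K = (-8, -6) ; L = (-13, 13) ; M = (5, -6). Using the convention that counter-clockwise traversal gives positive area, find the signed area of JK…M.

-169

Cross-terms: -182, -182, 13, 13  ⇒  Σ = -338
Signed area = Σ/2 = -169 (negative ⇒ clockwise traversal).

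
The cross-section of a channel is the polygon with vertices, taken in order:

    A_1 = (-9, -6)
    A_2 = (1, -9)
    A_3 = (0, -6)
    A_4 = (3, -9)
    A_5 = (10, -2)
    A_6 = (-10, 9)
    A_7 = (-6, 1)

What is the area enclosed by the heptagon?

171

Apply the shoelace (surveyor's) formula: 2A = Σ (x_i·y_{i+1} − x_{i+1}·y_i), indices taken mod 7.
A_1→A_2: (-9)(-9) − (1)(-6) = 87
A_2→A_3: (1)(-6) − (0)(-9) = -6
A_3→A_4: (0)(-9) − (3)(-6) = 18
A_4→A_5: (3)(-2) − (10)(-9) = 84
A_5→A_6: (10)(9) − (-10)(-2) = 70
A_6→A_7: (-10)(1) − (-6)(9) = 44
A_7→A_1: (-6)(-6) − (-9)(1) = 45
Σ = 342
Area = |Σ|/2 = 171.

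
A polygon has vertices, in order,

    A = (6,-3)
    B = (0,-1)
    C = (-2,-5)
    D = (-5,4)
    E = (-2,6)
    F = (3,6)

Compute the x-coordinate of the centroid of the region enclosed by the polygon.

Apply the shoelace (surveyor's) formula. First the cross-terms c_i = x_i·y_{i+1} − x_{i+1}·y_i:
  -6, -2, -33, -22, -30, -45  ⇒  2A = -138, A = -69.
Then Σ (x_i + x_{i+1})·c_i = -82, so x̄ = -82 / (6·(-69)) = 41/207.

41/207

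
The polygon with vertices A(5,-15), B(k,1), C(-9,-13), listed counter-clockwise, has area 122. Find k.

Write out the shoelace sum; only the two edges meeting at B involve k:
2·Area = [(5·1 − k·(-15)) + (k·(-13) − (-9)·1)] + 200
       = 2·k + 214 = 244
⇒ k = 15.

15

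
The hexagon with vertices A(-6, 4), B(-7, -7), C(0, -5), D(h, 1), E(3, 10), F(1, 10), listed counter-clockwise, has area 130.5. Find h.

5

The doubled signed area Σ (x_i y_{i+1} − x_{i+1} y_i) is linear in h.
With h=0 it equals 186; the coefficient of h is 15 (from the two edges through D).
So 15·h + 186 = 2·130.5 = 261 ⇒ h = 5.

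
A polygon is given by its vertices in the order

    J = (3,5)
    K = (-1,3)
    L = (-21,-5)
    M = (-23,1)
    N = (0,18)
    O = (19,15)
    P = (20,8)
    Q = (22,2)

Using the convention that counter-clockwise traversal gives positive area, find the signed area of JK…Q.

J→K: (3)(3) − (-1)(5) = 14
K→L: (-1)(-5) − (-21)(3) = 68
L→M: (-21)(1) − (-23)(-5) = -136
M→N: (-23)(18) − (0)(1) = -414
N→O: (0)(15) − (19)(18) = -342
O→P: (19)(8) − (20)(15) = -148
P→Q: (20)(2) − (22)(8) = -136
Q→J: (22)(5) − (3)(2) = 104
Σ = -990
Signed area = Σ/2 = -495 (negative ⇒ clockwise traversal).

-495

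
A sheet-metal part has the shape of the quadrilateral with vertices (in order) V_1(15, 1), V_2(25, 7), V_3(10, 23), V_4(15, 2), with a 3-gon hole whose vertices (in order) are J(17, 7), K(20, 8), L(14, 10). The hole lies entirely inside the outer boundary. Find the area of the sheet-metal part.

116.5

Outer boundary:
V_1→V_2: (15)(7) − (25)(1) = 80
V_2→V_3: (25)(23) − (10)(7) = 505
V_3→V_4: (10)(2) − (15)(23) = -325
V_4→V_1: (15)(1) − (15)(2) = -15
Σ = 245
Area = |Σ|/2 = 122.5.
Hole:
Apply Gauss's area formula: 2A = Σ (x_i·y_{i+1} − x_{i+1}·y_i), indices taken mod 3.
Σ = (-4) + (88) + (-72) = 12
Area = |Σ|/2 = 6.
Net area = 122.5 − 6 = 116.5.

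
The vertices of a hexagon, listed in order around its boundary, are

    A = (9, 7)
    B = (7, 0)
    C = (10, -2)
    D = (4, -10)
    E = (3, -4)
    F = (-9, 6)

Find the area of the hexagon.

Σ = (-49) + (-14) + (-92) + (14) + (-18) + (-117) = -276
Area = |Σ|/2 = 138.

138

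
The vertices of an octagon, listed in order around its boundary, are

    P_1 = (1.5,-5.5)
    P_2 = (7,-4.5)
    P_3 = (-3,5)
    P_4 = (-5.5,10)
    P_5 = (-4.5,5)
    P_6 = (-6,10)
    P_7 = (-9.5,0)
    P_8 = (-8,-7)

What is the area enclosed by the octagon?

134.625

Apply the surveyor's formula: 2A = Σ (x_i·y_{i+1} − x_{i+1}·y_i), indices taken mod 8.
Cross-terms: 31.75, 21.5, -2.5, 17.5, -15, 95, 66.5, 54.5  ⇒  Σ = 269.25
Area = |Σ|/2 = 134.625.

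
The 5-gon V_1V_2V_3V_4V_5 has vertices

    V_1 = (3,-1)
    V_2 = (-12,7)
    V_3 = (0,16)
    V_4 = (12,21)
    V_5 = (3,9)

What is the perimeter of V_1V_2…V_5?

70

|V_1V_2| = √((-15)² + (8)²) = √289 = 17
|V_2V_3| = √((12)² + (9)²) = √225 = 15
|V_3V_4| = √((12)² + (5)²) = √169 = 13
|V_4V_5| = √((-9)² + (-12)²) = √225 = 15
|V_5V_1| = √((0)² + (-10)²) = √100 = 10
Perimeter = 17 + 15 + 13 + 15 + 10 = 70.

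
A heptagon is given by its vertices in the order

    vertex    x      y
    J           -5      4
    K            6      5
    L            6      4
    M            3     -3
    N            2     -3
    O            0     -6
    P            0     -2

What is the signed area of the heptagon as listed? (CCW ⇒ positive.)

-55

Apply the shoelace (surveyor's) formula: 2A = Σ (x_i·y_{i+1} − x_{i+1}·y_i), indices taken mod 7.
J→K: (-5)(5) − (6)(4) = -49
K→L: (6)(4) − (6)(5) = -6
L→M: (6)(-3) − (3)(4) = -30
M→N: (3)(-3) − (2)(-3) = -3
N→O: (2)(-6) − (0)(-3) = -12
O→P: (0)(-2) − (0)(-6) = 0
P→J: (0)(4) − (-5)(-2) = -10
Σ = -110
Signed area = Σ/2 = -55 (negative ⇒ clockwise traversal).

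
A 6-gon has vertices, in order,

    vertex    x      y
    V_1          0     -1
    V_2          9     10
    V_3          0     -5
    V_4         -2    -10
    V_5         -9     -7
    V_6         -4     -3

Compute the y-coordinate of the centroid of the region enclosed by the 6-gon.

Apply the shoelace (surveyor's) formula. First the cross-terms c_i = x_i·y_{i+1} − x_{i+1}·y_i:
  9, -45, -10, -76, -1, 4  ⇒  2A = -119, A = -59.5.
Then Σ (y_i + y_{i+1})·c_i = 1292, so ȳ = 1292 / (6·(-59.5)) = -76/21.

-76/21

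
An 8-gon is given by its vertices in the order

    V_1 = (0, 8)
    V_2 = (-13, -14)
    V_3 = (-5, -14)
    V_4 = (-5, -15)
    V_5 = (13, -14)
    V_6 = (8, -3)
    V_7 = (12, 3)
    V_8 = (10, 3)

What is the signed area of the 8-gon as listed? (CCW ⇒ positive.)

352.5

Σ = (104) + (112) + (5) + (265) + (73) + (60) + (6) + (80) = 705
Signed area = Σ/2 = 352.5 (positive ⇒ counter-clockwise traversal).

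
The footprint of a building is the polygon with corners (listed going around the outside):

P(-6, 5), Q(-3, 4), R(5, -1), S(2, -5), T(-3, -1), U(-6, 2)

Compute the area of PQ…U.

Apply the surveyor's formula: 2A = Σ (x_i·y_{i+1} − x_{i+1}·y_i), indices taken mod 6.
Cross-terms: -9, -17, -23, -17, -12, -18  ⇒  Σ = -96
Area = |Σ|/2 = 48.

48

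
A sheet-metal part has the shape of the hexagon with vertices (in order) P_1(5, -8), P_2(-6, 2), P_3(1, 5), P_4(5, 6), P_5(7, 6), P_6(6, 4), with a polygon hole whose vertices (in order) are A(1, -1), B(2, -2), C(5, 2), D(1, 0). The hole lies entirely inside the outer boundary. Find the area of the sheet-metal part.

Outer boundary:
Apply Gauss's area formula: 2A = Σ (x_i·y_{i+1} − x_{i+1}·y_i), indices taken mod 6.
P_1→P_2: (5)(2) − (-6)(-8) = -38
P_2→P_3: (-6)(5) − (1)(2) = -32
P_3→P_4: (1)(6) − (5)(5) = -19
P_4→P_5: (5)(6) − (7)(6) = -12
P_5→P_6: (7)(4) − (6)(6) = -8
P_6→P_1: (6)(-8) − (5)(4) = -68
Σ = -177
Area = |Σ|/2 = 88.5.
Hole:
Apply the shoelace (surveyor's) formula: 2A = Σ (x_i·y_{i+1} − x_{i+1}·y_i), indices taken mod 4.
Σ = (0) + (14) + (-2) + (-1) = 11
Area = |Σ|/2 = 5.5.
Net area = 88.5 − 5.5 = 83.

83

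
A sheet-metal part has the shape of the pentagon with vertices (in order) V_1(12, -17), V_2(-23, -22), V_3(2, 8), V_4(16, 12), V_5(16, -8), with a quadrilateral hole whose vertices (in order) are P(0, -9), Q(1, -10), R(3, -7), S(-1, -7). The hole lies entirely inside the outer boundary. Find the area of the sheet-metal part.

691

Outer boundary:
Apply the surveyor's formula: 2A = Σ (x_i·y_{i+1} − x_{i+1}·y_i), indices taken mod 5.
Σ = (-655) + (-140) + (-104) + (-320) + (-176) = -1395
Area = |Σ|/2 = 697.5.
Hole:
Apply the shoelace (surveyor's) formula: 2A = Σ (x_i·y_{i+1} − x_{i+1}·y_i), indices taken mod 4.
Σ = (9) + (23) + (-28) + (9) = 13
Area = |Σ|/2 = 6.5.
Net area = 697.5 − 6.5 = 691.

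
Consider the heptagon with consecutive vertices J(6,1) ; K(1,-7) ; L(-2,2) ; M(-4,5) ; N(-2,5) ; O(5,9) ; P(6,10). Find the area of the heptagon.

Cross-terms: -43, -12, -2, -10, -43, -4, -54  ⇒  Σ = -168
Area = |Σ|/2 = 84.

84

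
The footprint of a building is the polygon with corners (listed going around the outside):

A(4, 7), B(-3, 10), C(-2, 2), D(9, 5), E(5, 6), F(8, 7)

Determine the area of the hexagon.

45.5

Apply the surveyor's formula: 2A = Σ (x_i·y_{i+1} − x_{i+1}·y_i), indices taken mod 6.
A→B: (4)(10) − (-3)(7) = 61
B→C: (-3)(2) − (-2)(10) = 14
C→D: (-2)(5) − (9)(2) = -28
D→E: (9)(6) − (5)(5) = 29
E→F: (5)(7) − (8)(6) = -13
F→A: (8)(7) − (4)(7) = 28
Σ = 91
Area = |Σ|/2 = 45.5.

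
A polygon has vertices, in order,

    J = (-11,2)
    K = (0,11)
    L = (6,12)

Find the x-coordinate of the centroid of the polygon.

-5/3

Apply the surveyor's formula. First the cross-terms c_i = x_i·y_{i+1} − x_{i+1}·y_i:
  -121, -66, 144  ⇒  2A = -43, A = -21.5.
Then Σ (x_i + x_{i+1})·c_i = 215, so x̄ = 215 / (6·(-21.5)) = -5/3.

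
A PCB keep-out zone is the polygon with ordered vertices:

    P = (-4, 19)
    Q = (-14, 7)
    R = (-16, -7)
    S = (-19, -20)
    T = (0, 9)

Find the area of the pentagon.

Apply Gauss's area formula: 2A = Σ (x_i·y_{i+1} − x_{i+1}·y_i), indices taken mod 5.
Σ = (238) + (210) + (187) + (-171) + (36) = 500
Area = |Σ|/2 = 250.

250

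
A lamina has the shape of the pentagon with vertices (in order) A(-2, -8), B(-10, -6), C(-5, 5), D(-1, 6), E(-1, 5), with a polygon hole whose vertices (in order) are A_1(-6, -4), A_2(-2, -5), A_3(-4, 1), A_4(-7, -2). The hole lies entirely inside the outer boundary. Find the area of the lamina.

Outer boundary:
Σ = (-68) + (-80) + (-25) + (1) + (18) = -154
Area = |Σ|/2 = 77.
Hole:
A_1→A_2: (-6)(-5) − (-2)(-4) = 22
A_2→A_3: (-2)(1) − (-4)(-5) = -22
A_3→A_4: (-4)(-2) − (-7)(1) = 15
A_4→A_1: (-7)(-4) − (-6)(-2) = 16
Σ = 31
Area = |Σ|/2 = 15.5.
Net area = 77 − 15.5 = 61.5.

61.5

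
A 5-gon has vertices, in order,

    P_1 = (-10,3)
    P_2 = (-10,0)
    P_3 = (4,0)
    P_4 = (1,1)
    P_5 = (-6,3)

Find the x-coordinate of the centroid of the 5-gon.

Apply the shoelace (surveyor's) formula. First the cross-terms c_i = x_i·y_{i+1} − x_{i+1}·y_i:
  30, 0, 4, 9, 12  ⇒  2A = 55, A = 27.5.
Then Σ (x_i + x_{i+1})·c_i = -817, so x̄ = -817 / (6·27.5) = -817/165.

-817/165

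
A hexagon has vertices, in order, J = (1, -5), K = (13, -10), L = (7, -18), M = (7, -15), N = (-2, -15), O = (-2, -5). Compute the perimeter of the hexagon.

48

|JK| = √((12)² + (-5)²) = √169 = 13
|KL| = √((-6)² + (-8)²) = √100 = 10
|LM| = √((0)² + (3)²) = √9 = 3
|MN| = √((-9)² + (0)²) = √81 = 9
|NO| = √((0)² + (10)²) = √100 = 10
|OJ| = √((3)² + (0)²) = √9 = 3
Perimeter = 13 + 10 + 3 + 9 + 10 + 3 = 48.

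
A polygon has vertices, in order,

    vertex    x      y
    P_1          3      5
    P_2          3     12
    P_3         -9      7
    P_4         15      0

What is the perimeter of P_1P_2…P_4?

|P_1P_2| = √((0)² + (7)²) = √49 = 7
|P_2P_3| = √((-12)² + (-5)²) = √169 = 13
|P_3P_4| = √((24)² + (-7)²) = √625 = 25
|P_4P_1| = √((-12)² + (5)²) = √169 = 13
Perimeter = 7 + 13 + 25 + 13 = 58.

58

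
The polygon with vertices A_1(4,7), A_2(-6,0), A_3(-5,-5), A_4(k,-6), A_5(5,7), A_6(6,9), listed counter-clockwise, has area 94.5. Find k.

4

Write out the shoelace sum; only the two edges meeting at A_4 involve k:
2·Area = [((-5)·(-6) − k·(-5)) + (k·7 − 5·(-6))] + 81
       = 12·k + 141 = 189
⇒ k = 4.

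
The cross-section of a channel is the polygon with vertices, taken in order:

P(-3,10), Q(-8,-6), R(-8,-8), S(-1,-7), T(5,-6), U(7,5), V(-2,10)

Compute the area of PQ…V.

180

Apply Gauss's area formula: 2A = Σ (x_i·y_{i+1} − x_{i+1}·y_i), indices taken mod 7.
Cross-terms: 98, 16, 48, 41, 67, 80, 10  ⇒  Σ = 360
Area = |Σ|/2 = 180.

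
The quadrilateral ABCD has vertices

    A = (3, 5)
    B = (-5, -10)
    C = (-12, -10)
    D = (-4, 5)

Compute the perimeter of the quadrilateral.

48

|AB| = √((-8)² + (-15)²) = √289 = 17
|BC| = √((-7)² + (0)²) = √49 = 7
|CD| = √((8)² + (15)²) = √289 = 17
|DA| = √((7)² + (0)²) = √49 = 7
Perimeter = 17 + 7 + 17 + 7 = 48.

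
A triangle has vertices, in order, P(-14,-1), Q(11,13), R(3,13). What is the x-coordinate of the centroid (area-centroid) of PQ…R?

0

Apply the shoelace (surveyor's) formula. First the cross-terms c_i = x_i·y_{i+1} − x_{i+1}·y_i:
  -171, 104, 179  ⇒  2A = 112, A = 56.
Then Σ (x_i + x_{i+1})·c_i = 0, so x̄ = 0 / (6·56) = 0.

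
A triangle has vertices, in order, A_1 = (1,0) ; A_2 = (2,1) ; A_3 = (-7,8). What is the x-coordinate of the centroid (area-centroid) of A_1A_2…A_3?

-4/3

Apply the surveyor's formula. First the cross-terms c_i = x_i·y_{i+1} − x_{i+1}·y_i:
  1, 23, -8  ⇒  2A = 16, A = 8.
Then Σ (x_i + x_{i+1})·c_i = -64, so x̄ = -64 / (6·8) = -4/3.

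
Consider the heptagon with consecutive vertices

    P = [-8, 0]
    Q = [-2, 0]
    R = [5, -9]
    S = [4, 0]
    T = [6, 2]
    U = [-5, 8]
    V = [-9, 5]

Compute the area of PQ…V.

P→Q: (-8)(0) − (-2)(0) = 0
Q→R: (-2)(-9) − (5)(0) = 18
R→S: (5)(0) − (4)(-9) = 36
S→T: (4)(2) − (6)(0) = 8
T→U: (6)(8) − (-5)(2) = 58
U→V: (-5)(5) − (-9)(8) = 47
V→P: (-9)(0) − (-8)(5) = 40
Σ = 207
Area = |Σ|/2 = 103.5.

103.5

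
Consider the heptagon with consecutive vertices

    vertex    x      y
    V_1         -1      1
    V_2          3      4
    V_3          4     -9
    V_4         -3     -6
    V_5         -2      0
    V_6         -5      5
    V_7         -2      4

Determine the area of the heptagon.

65.5

Cross-terms: -7, -43, -51, -12, -10, -10, 2  ⇒  Σ = -131
Area = |Σ|/2 = 65.5.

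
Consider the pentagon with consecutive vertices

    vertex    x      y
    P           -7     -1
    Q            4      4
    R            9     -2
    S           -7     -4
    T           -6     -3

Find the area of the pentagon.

P→Q: (-7)(4) − (4)(-1) = -24
Q→R: (4)(-2) − (9)(4) = -44
R→S: (9)(-4) − (-7)(-2) = -50
S→T: (-7)(-3) − (-6)(-4) = -3
T→P: (-6)(-1) − (-7)(-3) = -15
Σ = -136
Area = |Σ|/2 = 68.

68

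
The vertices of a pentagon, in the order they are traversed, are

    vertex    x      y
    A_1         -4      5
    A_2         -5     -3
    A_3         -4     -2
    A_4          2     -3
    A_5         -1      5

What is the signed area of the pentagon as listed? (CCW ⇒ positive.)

36.5

Apply the surveyor's formula: 2A = Σ (x_i·y_{i+1} − x_{i+1}·y_i), indices taken mod 5.
Cross-terms: 37, -2, 16, 7, 15  ⇒  Σ = 73
Signed area = Σ/2 = 36.5 (positive ⇒ counter-clockwise traversal).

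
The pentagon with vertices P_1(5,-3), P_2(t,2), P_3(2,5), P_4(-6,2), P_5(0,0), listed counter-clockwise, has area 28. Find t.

2

The doubled signed area Σ (x_i y_{i+1} − x_{i+1} y_i) is linear in t.
With t=0 it equals 40; the coefficient of t is 8 (from the two edges through P_2).
So 8·t + 40 = 2·28 = 56 ⇒ t = 2.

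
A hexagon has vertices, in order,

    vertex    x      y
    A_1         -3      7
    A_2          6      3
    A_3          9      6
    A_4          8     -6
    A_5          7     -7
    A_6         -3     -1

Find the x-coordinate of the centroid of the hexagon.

Apply the surveyor's formula. First the cross-terms c_i = x_i·y_{i+1} − x_{i+1}·y_i:
  -51, 9, -102, -14, -28, -24  ⇒  2A = -210, A = -105.
Then Σ (x_i + x_{i+1})·c_i = -1930, so x̄ = -1930 / (6·(-105)) = 193/63.

193/63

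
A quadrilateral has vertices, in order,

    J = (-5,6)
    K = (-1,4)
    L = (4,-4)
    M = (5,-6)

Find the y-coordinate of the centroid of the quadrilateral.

10/9

Apply the surveyor's formula. First the cross-terms c_i = x_i·y_{i+1} − x_{i+1}·y_i:
  -14, -12, -4, 0  ⇒  2A = -30, A = -15.
Then Σ (y_i + y_{i+1})·c_i = -100, so ȳ = -100 / (6·(-15)) = 10/9.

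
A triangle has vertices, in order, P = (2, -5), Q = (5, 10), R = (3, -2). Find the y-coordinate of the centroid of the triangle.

Apply Gauss's area formula. First the cross-terms c_i = x_i·y_{i+1} − x_{i+1}·y_i:
  45, -40, -11  ⇒  2A = -6, A = -3.
Then Σ (y_i + y_{i+1})·c_i = -18, so ȳ = -18 / (6·(-3)) = 1.

1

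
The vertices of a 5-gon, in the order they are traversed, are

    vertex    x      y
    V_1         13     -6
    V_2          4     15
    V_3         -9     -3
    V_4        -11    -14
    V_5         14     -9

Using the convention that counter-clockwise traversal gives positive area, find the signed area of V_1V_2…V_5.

Apply the shoelace (surveyor's) formula: 2A = Σ (x_i·y_{i+1} − x_{i+1}·y_i), indices taken mod 5.
Cross-terms: 219, 123, 93, 295, 33  ⇒  Σ = 763
Signed area = Σ/2 = 381.5 (positive ⇒ counter-clockwise traversal).

381.5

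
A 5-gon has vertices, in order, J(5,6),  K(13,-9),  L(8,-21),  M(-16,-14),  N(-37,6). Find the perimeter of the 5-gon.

126

|JK| = √((8)² + (-15)²) = √289 = 17
|KL| = √((-5)² + (-12)²) = √169 = 13
|LM| = √((-24)² + (7)²) = √625 = 25
|MN| = √((-21)² + (20)²) = √841 = 29
|NJ| = √((42)² + (0)²) = √1764 = 42
Perimeter = 17 + 13 + 25 + 29 + 42 = 126.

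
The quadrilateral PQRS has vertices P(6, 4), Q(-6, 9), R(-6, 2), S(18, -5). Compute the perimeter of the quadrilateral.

|PQ| = √((-12)² + (5)²) = √169 = 13
|QR| = √((0)² + (-7)²) = √49 = 7
|RS| = √((24)² + (-7)²) = √625 = 25
|SP| = √((-12)² + (9)²) = √225 = 15
Perimeter = 13 + 7 + 25 + 15 = 60.

60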